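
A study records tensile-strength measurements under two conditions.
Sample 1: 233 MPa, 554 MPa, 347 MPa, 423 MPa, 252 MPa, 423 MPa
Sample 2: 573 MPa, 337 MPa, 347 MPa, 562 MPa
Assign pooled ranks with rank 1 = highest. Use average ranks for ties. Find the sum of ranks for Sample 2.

17.5

Sorted (descending): 573, 562, 554, 423, 423, 347, 347, 337, 252, 233
The 2 values of 423 occupy positions 4–5 → average rank (4+5)/2 = 4.5.
The 2 values of 347 occupy positions 6–7 → average rank (6+7)/2 = 6.5.
Sample 2 values → pooled ranks: 573→1, 337→8, 347→6.5, 562→2
Rank sum = 1 + 8 + 6.5 + 2 = 17.5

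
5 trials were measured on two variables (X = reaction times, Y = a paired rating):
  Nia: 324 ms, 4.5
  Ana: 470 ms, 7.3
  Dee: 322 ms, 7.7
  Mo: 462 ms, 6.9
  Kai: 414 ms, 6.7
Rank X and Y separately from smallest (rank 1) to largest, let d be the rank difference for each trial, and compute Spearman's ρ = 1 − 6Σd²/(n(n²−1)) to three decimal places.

Ranks of variable 1: 2, 5, 1, 4, 3
Ranks of variable 2: 1, 4, 5, 3, 2
d = r₁ − r₂: 1, 1, -4, 1, 1
d²: 1, 1, 16, 1, 1; Σd² = 20
ρ = 1 − 6·20/(5·24) = 1 − 120/120 = 0.000

0.000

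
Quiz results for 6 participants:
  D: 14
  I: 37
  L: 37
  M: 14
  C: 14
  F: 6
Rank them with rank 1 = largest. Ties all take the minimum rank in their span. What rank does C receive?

3

Sorted (descending): 37, 37, 14, 14, 14, 6
The 2 values of 37 occupy positions 1–2 → each gets rank 1.
The 3 values of 14 occupy positions 3–5 → each gets rank 3.
C has value 14 → rank 3.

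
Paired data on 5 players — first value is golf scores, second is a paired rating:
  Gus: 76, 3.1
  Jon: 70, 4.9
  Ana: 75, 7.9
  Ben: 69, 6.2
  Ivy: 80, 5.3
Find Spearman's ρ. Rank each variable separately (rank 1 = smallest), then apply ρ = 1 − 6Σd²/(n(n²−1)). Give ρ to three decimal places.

-0.300

Ranks of variable 1: 4, 2, 3, 1, 5
Ranks of variable 2: 1, 2, 5, 4, 3
d = r₁ − r₂: 3, 0, -2, -3, 2
d²: 9, 0, 4, 9, 4; Σd² = 26
ρ = 1 − 6·26/(5·24) = 1 − 156/120 = -0.300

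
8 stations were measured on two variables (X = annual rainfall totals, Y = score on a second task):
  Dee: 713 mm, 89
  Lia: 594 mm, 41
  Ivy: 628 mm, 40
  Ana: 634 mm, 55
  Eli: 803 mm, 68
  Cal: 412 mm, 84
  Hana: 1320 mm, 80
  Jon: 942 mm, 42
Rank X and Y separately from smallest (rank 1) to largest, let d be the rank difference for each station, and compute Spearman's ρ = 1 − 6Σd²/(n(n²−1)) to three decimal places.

Ranks of variable 1: 5, 2, 3, 4, 6, 1, 8, 7
Ranks of variable 2: 8, 2, 1, 4, 5, 7, 6, 3
d = r₁ − r₂: -3, 0, 2, 0, 1, -6, 2, 4
d²: 9, 0, 4, 0, 1, 36, 4, 16; Σd² = 70
ρ = 1 − 6·70/(8·63) = 1 − 420/504 = 0.167

0.167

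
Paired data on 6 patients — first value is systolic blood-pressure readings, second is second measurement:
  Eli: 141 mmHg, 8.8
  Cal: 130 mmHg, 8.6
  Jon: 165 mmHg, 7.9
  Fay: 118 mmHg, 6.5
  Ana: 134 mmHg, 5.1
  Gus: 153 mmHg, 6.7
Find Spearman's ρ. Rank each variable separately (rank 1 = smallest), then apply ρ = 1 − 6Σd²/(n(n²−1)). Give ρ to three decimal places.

0.257

Ranks of variable 1: 4, 2, 6, 1, 3, 5
Ranks of variable 2: 6, 5, 4, 2, 1, 3
d = r₁ − r₂: -2, -3, 2, -1, 2, 2
d²: 4, 9, 4, 1, 4, 4; Σd² = 26
ρ = 1 − 6·26/(6·35) = 1 − 156/210 = 0.257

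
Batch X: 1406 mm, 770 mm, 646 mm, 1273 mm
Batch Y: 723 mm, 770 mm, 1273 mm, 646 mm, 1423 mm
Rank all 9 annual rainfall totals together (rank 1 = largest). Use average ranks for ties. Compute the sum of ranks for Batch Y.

Sorted (descending): 1423, 1406, 1273, 1273, 770, 770, 723, 646, 646
The 2 values of 1273 occupy positions 3–4 → average rank (3+4)/2 = 3.5.
The 2 values of 770 occupy positions 5–6 → average rank (5+6)/2 = 5.5.
The 2 values of 646 occupy positions 8–9 → average rank (8+9)/2 = 8.5.
Batch Y values → pooled ranks: 723→7, 770→5.5, 1273→3.5, 646→8.5, 1423→1
Rank sum = 7 + 5.5 + 3.5 + 8.5 + 1 = 25.5

25.5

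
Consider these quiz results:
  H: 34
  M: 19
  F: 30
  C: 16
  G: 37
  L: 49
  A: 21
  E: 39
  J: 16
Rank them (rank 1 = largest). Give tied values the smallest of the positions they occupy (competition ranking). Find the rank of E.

Sorted (descending): 49, 39, 37, 34, 30, 21, 19, 16, 16
The 2 values of 16 occupy positions 8–9 → each gets rank 8.
E has value 39 → rank 2.

2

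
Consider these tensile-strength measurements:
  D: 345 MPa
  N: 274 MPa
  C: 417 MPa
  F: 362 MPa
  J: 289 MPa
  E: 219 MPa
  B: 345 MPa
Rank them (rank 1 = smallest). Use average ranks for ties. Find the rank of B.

4.5

Sorted (ascending): 219, 274, 289, 345, 345, 362, 417
The 2 values of 345 occupy positions 4–5 → average rank (4+5)/2 = 4.5.
B has value 345 MPa → rank 4.5.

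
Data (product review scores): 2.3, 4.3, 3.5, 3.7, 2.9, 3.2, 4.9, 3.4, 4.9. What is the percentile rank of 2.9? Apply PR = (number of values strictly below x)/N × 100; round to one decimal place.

N = 9.
Strictly below 2.9: 1. Equal to 2.9: 1.
PR = 1/9 × 100 = 11.1

11.1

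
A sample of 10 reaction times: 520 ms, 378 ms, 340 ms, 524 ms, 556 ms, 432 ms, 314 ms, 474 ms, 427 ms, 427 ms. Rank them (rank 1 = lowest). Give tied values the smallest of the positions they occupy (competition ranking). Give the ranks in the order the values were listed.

Sorted (ascending): 314, 340, 378, 427, 427, 432, 474, 520, 524, 556
The 2 values of 427 occupy positions 4–5 → each gets rank 4.

8, 3, 2, 9, 10, 6, 1, 7, 4, 4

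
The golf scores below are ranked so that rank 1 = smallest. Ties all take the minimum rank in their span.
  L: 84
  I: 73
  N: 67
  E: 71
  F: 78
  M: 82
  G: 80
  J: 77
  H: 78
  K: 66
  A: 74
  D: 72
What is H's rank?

Sorted (ascending): 66, 67, 71, 72, 73, 74, 77, 78, 78, 80, 82, 84
The 2 values of 78 occupy positions 8–9 → each gets rank 8.
H has value 78 → rank 8.

8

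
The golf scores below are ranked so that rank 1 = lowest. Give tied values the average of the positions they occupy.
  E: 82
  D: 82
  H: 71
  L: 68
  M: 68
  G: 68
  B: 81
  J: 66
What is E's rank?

7.5

Sorted (ascending): 66, 68, 68, 68, 71, 81, 82, 82
The 3 values of 68 occupy positions 2–4 → average rank 3.
The 2 values of 82 occupy positions 7–8 → average rank (7+8)/2 = 7.5.
E has value 82 → rank 7.5.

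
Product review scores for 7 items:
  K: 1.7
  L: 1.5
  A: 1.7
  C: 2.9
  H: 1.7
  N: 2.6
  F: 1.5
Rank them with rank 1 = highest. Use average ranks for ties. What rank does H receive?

Sorted (descending): 2.9, 2.6, 1.7, 1.7, 1.7, 1.5, 1.5
The 3 values of 1.7 occupy positions 3–5 → average rank 4.
The 2 values of 1.5 occupy positions 6–7 → average rank (6+7)/2 = 6.5.
H has value 1.7 → rank 4.

4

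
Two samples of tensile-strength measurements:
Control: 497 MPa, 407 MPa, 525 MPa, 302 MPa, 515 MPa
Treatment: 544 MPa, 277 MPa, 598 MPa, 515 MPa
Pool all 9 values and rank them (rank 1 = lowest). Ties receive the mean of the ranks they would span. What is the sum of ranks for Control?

Sorted (ascending): 277, 302, 407, 497, 515, 515, 525, 544, 598
The 2 values of 515 occupy positions 5–6 → average rank (5+6)/2 = 5.5.
Control values → pooled ranks: 497→4, 407→3, 525→7, 302→2, 515→5.5
Rank sum = 4 + 3 + 7 + 2 + 5.5 = 21.5

21.5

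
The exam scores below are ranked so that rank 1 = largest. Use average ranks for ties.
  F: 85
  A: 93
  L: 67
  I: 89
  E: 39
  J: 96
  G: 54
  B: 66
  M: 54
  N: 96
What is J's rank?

Sorted (descending): 96, 96, 93, 89, 85, 67, 66, 54, 54, 39
The 2 values of 96 occupy positions 1–2 → average rank (1+2)/2 = 1.5.
The 2 values of 54 occupy positions 8–9 → average rank (8+9)/2 = 8.5.
J has value 96 → rank 1.5.

1.5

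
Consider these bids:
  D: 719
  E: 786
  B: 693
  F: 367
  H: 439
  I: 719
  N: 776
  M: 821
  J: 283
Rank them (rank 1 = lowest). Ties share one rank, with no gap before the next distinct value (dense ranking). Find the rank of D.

5

Sorted (ascending): 283, 367, 439, 693, 719, 719, 776, 786, 821
The 2 values of 719 share dense rank 5.
Remaining distinct values take the next consecutive integers.
D has value 719 → rank 5.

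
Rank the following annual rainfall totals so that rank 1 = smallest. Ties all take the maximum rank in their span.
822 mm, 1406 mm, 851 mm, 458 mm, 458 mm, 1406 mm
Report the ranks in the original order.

Sorted (ascending): 458, 458, 822, 851, 1406, 1406
The 2 values of 458 occupy positions 1–2 → each gets rank 2.
The 2 values of 1406 occupy positions 5–6 → each gets rank 6.

3, 6, 4, 2, 2, 6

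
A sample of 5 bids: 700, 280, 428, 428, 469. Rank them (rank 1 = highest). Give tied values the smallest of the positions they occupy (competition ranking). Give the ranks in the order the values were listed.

Sorted (descending): 700, 469, 428, 428, 280
The 2 values of 428 occupy positions 3–4 → each gets rank 3.

1, 5, 3, 3, 2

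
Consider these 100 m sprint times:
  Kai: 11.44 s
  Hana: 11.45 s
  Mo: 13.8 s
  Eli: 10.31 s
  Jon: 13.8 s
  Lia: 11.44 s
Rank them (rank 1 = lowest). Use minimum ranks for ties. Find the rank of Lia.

Sorted (ascending): 10.31, 11.44, 11.44, 11.45, 13.8, 13.8
The 2 values of 11.44 occupy positions 2–3 → each gets rank 2.
The 2 values of 13.8 occupy positions 5–6 → each gets rank 5.
Lia has value 11.44 s → rank 2.

2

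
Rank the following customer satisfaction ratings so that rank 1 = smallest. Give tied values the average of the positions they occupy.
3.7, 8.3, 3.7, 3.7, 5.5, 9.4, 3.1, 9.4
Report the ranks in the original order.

3, 6, 3, 3, 5, 7.5, 1, 7.5

Sorted (ascending): 3.1, 3.7, 3.7, 3.7, 5.5, 8.3, 9.4, 9.4
The 3 values of 3.7 occupy positions 2–4 → average rank 3.
The 2 values of 9.4 occupy positions 7–8 → average rank (7+8)/2 = 7.5.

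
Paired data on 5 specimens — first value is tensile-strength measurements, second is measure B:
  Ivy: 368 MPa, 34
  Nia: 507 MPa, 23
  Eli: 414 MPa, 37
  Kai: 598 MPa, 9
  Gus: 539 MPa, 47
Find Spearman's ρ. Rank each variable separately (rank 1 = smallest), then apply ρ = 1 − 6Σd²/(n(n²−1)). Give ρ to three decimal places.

Ranks of variable 1: 1, 3, 2, 5, 4
Ranks of variable 2: 3, 2, 4, 1, 5
d = r₁ − r₂: -2, 1, -2, 4, -1
d²: 4, 1, 4, 16, 1; Σd² = 26
ρ = 1 − 6·26/(5·24) = 1 − 156/120 = -0.300

-0.300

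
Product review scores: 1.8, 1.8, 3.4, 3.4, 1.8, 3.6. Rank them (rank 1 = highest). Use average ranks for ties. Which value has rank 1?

Sorted (descending): 3.6, 3.4, 3.4, 1.8, 1.8, 1.8
The 2 values of 3.4 occupy positions 2–3 → average rank (2+3)/2 = 2.5.
The 3 values of 1.8 occupy positions 4–6 → average rank 5.
Rank 1 → value 3.6.

3.6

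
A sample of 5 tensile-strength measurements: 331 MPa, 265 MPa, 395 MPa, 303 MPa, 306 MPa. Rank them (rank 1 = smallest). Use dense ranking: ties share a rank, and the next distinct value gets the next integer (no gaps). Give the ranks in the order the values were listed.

4, 1, 5, 2, 3

Sorted (ascending): 265, 303, 306, 331, 395
No ties — each value takes its position as its rank.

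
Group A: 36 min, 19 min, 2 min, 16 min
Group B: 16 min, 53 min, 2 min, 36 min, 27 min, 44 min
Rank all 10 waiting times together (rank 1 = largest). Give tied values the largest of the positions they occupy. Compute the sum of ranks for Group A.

28

Sorted (descending): 53, 44, 36, 36, 27, 19, 16, 16, 2, 2
The 2 values of 36 occupy positions 3–4 → each gets rank 4.
The 2 values of 16 occupy positions 7–8 → each gets rank 8.
The 2 values of 2 occupy positions 9–10 → each gets rank 10.
Group A values → pooled ranks: 36→4, 19→6, 2→10, 16→8
Rank sum = 4 + 6 + 10 + 8 = 28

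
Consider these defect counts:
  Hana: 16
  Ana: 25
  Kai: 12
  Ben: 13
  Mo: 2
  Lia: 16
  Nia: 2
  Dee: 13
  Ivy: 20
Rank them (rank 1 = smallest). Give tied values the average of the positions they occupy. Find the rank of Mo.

1.5

Sorted (ascending): 2, 2, 12, 13, 13, 16, 16, 20, 25
The 2 values of 2 occupy positions 1–2 → average rank (1+2)/2 = 1.5.
The 2 values of 13 occupy positions 4–5 → average rank (4+5)/2 = 4.5.
The 2 values of 16 occupy positions 6–7 → average rank (6+7)/2 = 6.5.
Mo has value 2 → rank 1.5.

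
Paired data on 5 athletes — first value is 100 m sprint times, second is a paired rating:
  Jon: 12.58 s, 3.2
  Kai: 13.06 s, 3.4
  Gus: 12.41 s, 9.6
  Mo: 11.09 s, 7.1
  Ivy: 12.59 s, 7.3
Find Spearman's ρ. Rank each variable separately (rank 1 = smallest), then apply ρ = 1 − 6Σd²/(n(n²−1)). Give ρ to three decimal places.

-0.300

Ranks of variable 1: 3, 5, 2, 1, 4
Ranks of variable 2: 1, 2, 5, 3, 4
d = r₁ − r₂: 2, 3, -3, -2, 0
d²: 4, 9, 9, 4, 0; Σd² = 26
ρ = 1 − 6·26/(5·24) = 1 − 156/120 = -0.300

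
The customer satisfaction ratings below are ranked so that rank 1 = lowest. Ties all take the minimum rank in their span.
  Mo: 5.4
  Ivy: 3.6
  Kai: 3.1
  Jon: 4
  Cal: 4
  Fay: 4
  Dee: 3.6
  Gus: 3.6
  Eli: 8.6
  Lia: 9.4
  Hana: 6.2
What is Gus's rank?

Sorted (ascending): 3.1, 3.6, 3.6, 3.6, 4, 4, 4, 5.4, 6.2, 8.6, 9.4
The 3 values of 3.6 occupy positions 2–4 → each gets rank 2.
The 3 values of 4 occupy positions 5–7 → each gets rank 5.
Gus has value 3.6 → rank 2.

2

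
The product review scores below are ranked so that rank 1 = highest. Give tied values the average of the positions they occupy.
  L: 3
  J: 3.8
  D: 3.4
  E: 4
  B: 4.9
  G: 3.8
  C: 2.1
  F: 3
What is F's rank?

6.5

Sorted (descending): 4.9, 4, 3.8, 3.8, 3.4, 3, 3, 2.1
The 2 values of 3.8 occupy positions 3–4 → average rank (3+4)/2 = 3.5.
The 2 values of 3 occupy positions 6–7 → average rank (6+7)/2 = 6.5.
F has value 3 → rank 6.5.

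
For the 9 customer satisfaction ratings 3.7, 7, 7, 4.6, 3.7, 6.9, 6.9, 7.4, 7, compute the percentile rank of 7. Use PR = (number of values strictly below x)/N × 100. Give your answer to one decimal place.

55.6

N = 9.
Strictly below 7: 5. Equal to 7: 3.
PR = 5/9 × 100 = 55.6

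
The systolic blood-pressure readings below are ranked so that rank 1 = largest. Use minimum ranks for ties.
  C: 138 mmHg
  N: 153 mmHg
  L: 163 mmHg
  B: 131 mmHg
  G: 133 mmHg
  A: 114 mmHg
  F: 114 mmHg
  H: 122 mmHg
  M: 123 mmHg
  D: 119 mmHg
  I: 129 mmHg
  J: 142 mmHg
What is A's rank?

Sorted (descending): 163, 153, 142, 138, 133, 131, 129, 123, 122, 119, 114, 114
The 2 values of 114 occupy positions 11–12 → each gets rank 11.
A has value 114 mmHg → rank 11.

11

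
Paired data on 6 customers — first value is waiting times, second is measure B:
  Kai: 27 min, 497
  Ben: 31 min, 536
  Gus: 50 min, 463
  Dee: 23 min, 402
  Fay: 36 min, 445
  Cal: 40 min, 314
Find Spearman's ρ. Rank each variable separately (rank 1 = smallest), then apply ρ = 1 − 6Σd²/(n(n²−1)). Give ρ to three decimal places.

Ranks of variable 1: 2, 3, 6, 1, 4, 5
Ranks of variable 2: 5, 6, 4, 2, 3, 1
d = r₁ − r₂: -3, -3, 2, -1, 1, 4
d²: 9, 9, 4, 1, 1, 16; Σd² = 40
ρ = 1 − 6·40/(6·35) = 1 − 240/210 = -0.143

-0.143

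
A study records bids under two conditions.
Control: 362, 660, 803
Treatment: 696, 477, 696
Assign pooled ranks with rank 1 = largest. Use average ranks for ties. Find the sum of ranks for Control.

11

Sorted (descending): 803, 696, 696, 660, 477, 362
The 2 values of 696 occupy positions 2–3 → average rank (2+3)/2 = 2.5.
Control values → pooled ranks: 362→6, 660→4, 803→1
Rank sum = 6 + 4 + 1 = 11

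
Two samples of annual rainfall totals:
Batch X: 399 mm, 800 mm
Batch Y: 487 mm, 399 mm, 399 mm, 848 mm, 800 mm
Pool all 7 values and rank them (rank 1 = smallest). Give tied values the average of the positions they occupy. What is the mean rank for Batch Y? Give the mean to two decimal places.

4.10

Sorted (ascending): 399, 399, 399, 487, 800, 800, 848
The 3 values of 399 occupy positions 1–3 → average rank 2.
The 2 values of 800 occupy positions 5–6 → average rank (5+6)/2 = 5.5.
Batch Y values → pooled ranks: 487→4, 399→2, 399→2, 848→7, 800→5.5
Mean rank = (4 + 2 + 2 + 7 + 5.5) / 5 = 4.10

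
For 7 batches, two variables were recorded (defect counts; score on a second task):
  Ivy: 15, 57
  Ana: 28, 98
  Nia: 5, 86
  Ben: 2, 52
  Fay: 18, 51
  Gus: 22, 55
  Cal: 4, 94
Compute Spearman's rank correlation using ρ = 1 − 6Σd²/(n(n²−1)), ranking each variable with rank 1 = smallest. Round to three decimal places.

0.179

Ranks of variable 1: 4, 7, 3, 1, 5, 6, 2
Ranks of variable 2: 4, 7, 5, 2, 1, 3, 6
d = r₁ − r₂: 0, 0, -2, -1, 4, 3, -4
d²: 0, 0, 4, 1, 16, 9, 16; Σd² = 46
ρ = 1 − 6·46/(7·48) = 1 − 276/336 = 0.179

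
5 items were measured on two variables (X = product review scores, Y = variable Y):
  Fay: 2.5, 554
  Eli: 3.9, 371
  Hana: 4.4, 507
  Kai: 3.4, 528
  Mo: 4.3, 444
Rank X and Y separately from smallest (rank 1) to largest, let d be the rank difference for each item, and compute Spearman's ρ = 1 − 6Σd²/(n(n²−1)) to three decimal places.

-0.600

Ranks of variable 1: 1, 3, 5, 2, 4
Ranks of variable 2: 5, 1, 3, 4, 2
d = r₁ − r₂: -4, 2, 2, -2, 2
d²: 16, 4, 4, 4, 4; Σd² = 32
ρ = 1 − 6·32/(5·24) = 1 − 192/120 = -0.600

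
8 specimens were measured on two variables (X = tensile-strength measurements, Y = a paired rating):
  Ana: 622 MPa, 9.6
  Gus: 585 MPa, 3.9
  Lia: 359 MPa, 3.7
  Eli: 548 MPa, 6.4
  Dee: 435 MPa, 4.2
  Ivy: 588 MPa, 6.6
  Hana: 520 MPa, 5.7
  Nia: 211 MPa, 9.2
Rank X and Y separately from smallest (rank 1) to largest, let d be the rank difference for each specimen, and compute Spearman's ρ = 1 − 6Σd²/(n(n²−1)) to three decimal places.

Ranks of variable 1: 8, 6, 2, 5, 3, 7, 4, 1
Ranks of variable 2: 8, 2, 1, 5, 3, 6, 4, 7
d = r₁ − r₂: 0, 4, 1, 0, 0, 1, 0, -6
d²: 0, 16, 1, 0, 0, 1, 0, 36; Σd² = 54
ρ = 1 − 6·54/(8·63) = 1 − 324/504 = 0.357

0.357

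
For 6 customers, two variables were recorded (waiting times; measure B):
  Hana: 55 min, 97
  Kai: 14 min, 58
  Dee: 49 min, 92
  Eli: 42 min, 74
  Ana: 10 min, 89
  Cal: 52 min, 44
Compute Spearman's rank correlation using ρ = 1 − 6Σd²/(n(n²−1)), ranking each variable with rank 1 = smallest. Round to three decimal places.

Ranks of variable 1: 6, 2, 4, 3, 1, 5
Ranks of variable 2: 6, 2, 5, 3, 4, 1
d = r₁ − r₂: 0, 0, -1, 0, -3, 4
d²: 0, 0, 1, 0, 9, 16; Σd² = 26
ρ = 1 − 6·26/(6·35) = 1 − 156/210 = 0.257

0.257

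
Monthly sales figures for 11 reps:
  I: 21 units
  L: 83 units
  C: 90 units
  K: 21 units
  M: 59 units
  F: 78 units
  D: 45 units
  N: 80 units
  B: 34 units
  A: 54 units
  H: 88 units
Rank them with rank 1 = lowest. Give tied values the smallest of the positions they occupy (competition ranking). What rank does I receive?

1

Sorted (ascending): 21, 21, 34, 45, 54, 59, 78, 80, 83, 88, 90
The 2 values of 21 occupy positions 1–2 → each gets rank 1.
I has value 21 units → rank 1.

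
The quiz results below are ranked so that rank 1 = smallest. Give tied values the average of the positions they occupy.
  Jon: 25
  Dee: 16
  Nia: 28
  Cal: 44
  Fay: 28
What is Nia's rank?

3.5

Sorted (ascending): 16, 25, 28, 28, 44
The 2 values of 28 occupy positions 3–4 → average rank (3+4)/2 = 3.5.
Nia has value 28 → rank 3.5.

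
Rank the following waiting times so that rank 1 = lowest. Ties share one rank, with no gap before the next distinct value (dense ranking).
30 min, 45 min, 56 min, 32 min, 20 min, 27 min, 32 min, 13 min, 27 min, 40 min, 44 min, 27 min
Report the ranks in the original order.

4, 8, 9, 5, 2, 3, 5, 1, 3, 6, 7, 3

Sorted (ascending): 13, 20, 27, 27, 27, 30, 32, 32, 40, 44, 45, 56
The 3 values of 27 share dense rank 3.
The 2 values of 32 share dense rank 5.
Remaining distinct values take the next consecutive integers.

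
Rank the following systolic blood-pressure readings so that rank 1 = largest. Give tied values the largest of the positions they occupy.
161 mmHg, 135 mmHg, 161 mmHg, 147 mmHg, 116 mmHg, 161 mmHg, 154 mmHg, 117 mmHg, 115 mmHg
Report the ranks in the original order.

Sorted (descending): 161, 161, 161, 154, 147, 135, 117, 116, 115
The 3 values of 161 occupy positions 1–3 → each gets rank 3.

3, 6, 3, 5, 8, 3, 4, 7, 9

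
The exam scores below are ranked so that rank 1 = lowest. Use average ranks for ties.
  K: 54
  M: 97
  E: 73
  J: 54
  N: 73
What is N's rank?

3.5

Sorted (ascending): 54, 54, 73, 73, 97
The 2 values of 54 occupy positions 1–2 → average rank (1+2)/2 = 1.5.
The 2 values of 73 occupy positions 3–4 → average rank (3+4)/2 = 3.5.
N has value 73 → rank 3.5.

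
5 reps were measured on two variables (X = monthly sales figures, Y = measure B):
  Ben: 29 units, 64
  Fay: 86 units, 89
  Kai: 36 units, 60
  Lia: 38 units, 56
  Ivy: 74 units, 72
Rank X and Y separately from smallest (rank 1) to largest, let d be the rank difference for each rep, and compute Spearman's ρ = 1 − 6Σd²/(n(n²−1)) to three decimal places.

Ranks of variable 1: 1, 5, 2, 3, 4
Ranks of variable 2: 3, 5, 2, 1, 4
d = r₁ − r₂: -2, 0, 0, 2, 0
d²: 4, 0, 0, 4, 0; Σd² = 8
ρ = 1 − 6·8/(5·24) = 1 − 48/120 = 0.600

0.600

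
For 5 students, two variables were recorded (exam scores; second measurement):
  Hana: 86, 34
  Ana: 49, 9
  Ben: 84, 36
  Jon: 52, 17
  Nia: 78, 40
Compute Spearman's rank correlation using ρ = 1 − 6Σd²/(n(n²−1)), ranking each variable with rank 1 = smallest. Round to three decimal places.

Ranks of variable 1: 5, 1, 4, 2, 3
Ranks of variable 2: 3, 1, 4, 2, 5
d = r₁ − r₂: 2, 0, 0, 0, -2
d²: 4, 0, 0, 0, 4; Σd² = 8
ρ = 1 − 6·8/(5·24) = 1 − 48/120 = 0.600

0.600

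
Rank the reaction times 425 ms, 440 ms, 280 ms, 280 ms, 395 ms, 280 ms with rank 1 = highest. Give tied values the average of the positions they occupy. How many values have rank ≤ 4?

Sorted (descending): 440, 425, 395, 280, 280, 280
The 3 values of 280 occupy positions 4–6 → average rank 5.
Ranks ≤ 4: {1, 2, 3} → 3 values.

3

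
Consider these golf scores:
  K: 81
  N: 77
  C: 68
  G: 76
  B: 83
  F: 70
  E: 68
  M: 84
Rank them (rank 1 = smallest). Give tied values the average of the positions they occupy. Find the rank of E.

Sorted (ascending): 68, 68, 70, 76, 77, 81, 83, 84
The 2 values of 68 occupy positions 1–2 → average rank (1+2)/2 = 1.5.
E has value 68 → rank 1.5.

1.5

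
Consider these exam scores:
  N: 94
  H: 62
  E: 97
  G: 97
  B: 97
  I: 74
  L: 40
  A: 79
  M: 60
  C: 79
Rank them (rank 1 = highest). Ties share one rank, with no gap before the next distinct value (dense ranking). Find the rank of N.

2

Sorted (descending): 97, 97, 97, 94, 79, 79, 74, 62, 60, 40
The 3 values of 97 share dense rank 1.
The 2 values of 79 share dense rank 3.
Remaining distinct values take the next consecutive integers.
N has value 94 → rank 2.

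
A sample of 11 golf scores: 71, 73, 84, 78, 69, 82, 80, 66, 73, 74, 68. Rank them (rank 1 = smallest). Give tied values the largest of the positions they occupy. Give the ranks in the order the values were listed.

Sorted (ascending): 66, 68, 69, 71, 73, 73, 74, 78, 80, 82, 84
The 2 values of 73 occupy positions 5–6 → each gets rank 6.

4, 6, 11, 8, 3, 10, 9, 1, 6, 7, 2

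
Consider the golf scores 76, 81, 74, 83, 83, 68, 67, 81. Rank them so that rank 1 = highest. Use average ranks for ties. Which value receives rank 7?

68

Sorted (descending): 83, 83, 81, 81, 76, 74, 68, 67
The 2 values of 83 occupy positions 1–2 → average rank (1+2)/2 = 1.5.
The 2 values of 81 occupy positions 3–4 → average rank (3+4)/2 = 3.5.
Rank 7 → value 68.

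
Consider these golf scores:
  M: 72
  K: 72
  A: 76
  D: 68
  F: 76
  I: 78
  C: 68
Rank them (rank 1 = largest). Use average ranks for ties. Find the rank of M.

4.5

Sorted (descending): 78, 76, 76, 72, 72, 68, 68
The 2 values of 76 occupy positions 2–3 → average rank (2+3)/2 = 2.5.
The 2 values of 72 occupy positions 4–5 → average rank (4+5)/2 = 4.5.
The 2 values of 68 occupy positions 6–7 → average rank (6+7)/2 = 6.5.
M has value 72 → rank 4.5.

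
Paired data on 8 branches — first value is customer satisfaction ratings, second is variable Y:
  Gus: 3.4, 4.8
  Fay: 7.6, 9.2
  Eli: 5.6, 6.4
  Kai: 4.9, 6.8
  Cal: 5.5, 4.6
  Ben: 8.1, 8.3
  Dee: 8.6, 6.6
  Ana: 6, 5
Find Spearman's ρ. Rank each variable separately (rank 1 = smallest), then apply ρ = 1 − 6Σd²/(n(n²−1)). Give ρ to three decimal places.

0.548

Ranks of variable 1: 1, 6, 4, 2, 3, 7, 8, 5
Ranks of variable 2: 2, 8, 4, 6, 1, 7, 5, 3
d = r₁ − r₂: -1, -2, 0, -4, 2, 0, 3, 2
d²: 1, 4, 0, 16, 4, 0, 9, 4; Σd² = 38
ρ = 1 − 6·38/(8·63) = 1 − 228/504 = 0.548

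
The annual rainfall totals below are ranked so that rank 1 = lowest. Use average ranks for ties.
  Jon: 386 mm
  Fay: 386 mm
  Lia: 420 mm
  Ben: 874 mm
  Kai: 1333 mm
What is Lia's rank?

Sorted (ascending): 386, 386, 420, 874, 1333
The 2 values of 386 occupy positions 1–2 → average rank (1+2)/2 = 1.5.
Lia has value 420 mm → rank 3.

3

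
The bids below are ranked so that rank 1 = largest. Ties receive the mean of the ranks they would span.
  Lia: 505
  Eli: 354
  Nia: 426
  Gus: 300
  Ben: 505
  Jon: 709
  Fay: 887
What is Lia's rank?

Sorted (descending): 887, 709, 505, 505, 426, 354, 300
The 2 values of 505 occupy positions 3–4 → average rank (3+4)/2 = 3.5.
Lia has value 505 → rank 3.5.

3.5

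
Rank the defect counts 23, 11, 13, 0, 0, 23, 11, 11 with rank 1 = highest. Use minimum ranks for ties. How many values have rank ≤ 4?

Sorted (descending): 23, 23, 13, 11, 11, 11, 0, 0
The 2 values of 23 occupy positions 1–2 → each gets rank 1.
The 3 values of 11 occupy positions 4–6 → each gets rank 4.
The 2 values of 0 occupy positions 7–8 → each gets rank 7.
Ranks ≤ 4: {1, 1, 3, 4, 4, 4} → 6 values.

6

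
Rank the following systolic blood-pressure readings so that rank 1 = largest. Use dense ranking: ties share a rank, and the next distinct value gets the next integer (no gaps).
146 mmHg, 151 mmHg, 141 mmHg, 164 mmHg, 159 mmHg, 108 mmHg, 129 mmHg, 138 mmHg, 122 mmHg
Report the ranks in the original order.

Sorted (descending): 164, 159, 151, 146, 141, 138, 129, 122, 108
No ties — each value takes its position as its rank.

4, 3, 5, 1, 2, 9, 7, 6, 8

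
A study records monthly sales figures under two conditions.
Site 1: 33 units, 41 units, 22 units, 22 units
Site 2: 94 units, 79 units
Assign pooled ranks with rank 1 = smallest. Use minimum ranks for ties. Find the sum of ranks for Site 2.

Sorted (ascending): 22, 22, 33, 41, 79, 94
The 2 values of 22 occupy positions 1–2 → each gets rank 1.
Site 2 values → pooled ranks: 94→6, 79→5
Rank sum = 6 + 5 = 11

11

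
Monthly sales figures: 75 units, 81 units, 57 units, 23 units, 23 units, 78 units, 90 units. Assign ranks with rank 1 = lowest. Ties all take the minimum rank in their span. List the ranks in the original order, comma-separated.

4, 6, 3, 1, 1, 5, 7

Sorted (ascending): 23, 23, 57, 75, 78, 81, 90
The 2 values of 23 occupy positions 1–2 → each gets rank 1.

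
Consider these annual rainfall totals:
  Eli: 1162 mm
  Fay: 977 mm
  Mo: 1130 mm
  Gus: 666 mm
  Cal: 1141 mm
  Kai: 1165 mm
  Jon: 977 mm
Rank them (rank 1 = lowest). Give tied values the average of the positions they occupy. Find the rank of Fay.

2.5

Sorted (ascending): 666, 977, 977, 1130, 1141, 1162, 1165
The 2 values of 977 occupy positions 2–3 → average rank (2+3)/2 = 2.5.
Fay has value 977 mm → rank 2.5.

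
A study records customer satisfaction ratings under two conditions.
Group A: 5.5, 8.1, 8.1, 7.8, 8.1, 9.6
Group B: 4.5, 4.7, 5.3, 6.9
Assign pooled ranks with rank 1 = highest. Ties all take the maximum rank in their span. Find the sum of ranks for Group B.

33

Sorted (descending): 9.6, 8.1, 8.1, 8.1, 7.8, 6.9, 5.5, 5.3, 4.7, 4.5
The 3 values of 8.1 occupy positions 2–4 → each gets rank 4.
Group B values → pooled ranks: 4.5→10, 4.7→9, 5.3→8, 6.9→6
Rank sum = 10 + 9 + 8 + 6 = 33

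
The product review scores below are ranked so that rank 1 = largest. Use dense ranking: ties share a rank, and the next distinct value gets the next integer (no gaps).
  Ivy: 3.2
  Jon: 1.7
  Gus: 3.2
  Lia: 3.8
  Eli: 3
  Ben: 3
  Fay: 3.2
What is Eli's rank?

3

Sorted (descending): 3.8, 3.2, 3.2, 3.2, 3, 3, 1.7
The 3 values of 3.2 share dense rank 2.
The 2 values of 3 share dense rank 3.
Remaining distinct values take the next consecutive integers.
Eli has value 3 → rank 3.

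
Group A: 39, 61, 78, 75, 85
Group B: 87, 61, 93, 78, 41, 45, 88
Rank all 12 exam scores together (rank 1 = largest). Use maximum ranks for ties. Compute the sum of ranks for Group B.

Sorted (descending): 93, 88, 87, 85, 78, 78, 75, 61, 61, 45, 41, 39
The 2 values of 78 occupy positions 5–6 → each gets rank 6.
The 2 values of 61 occupy positions 8–9 → each gets rank 9.
Group B values → pooled ranks: 87→3, 61→9, 93→1, 78→6, 41→11, 45→10, 88→2
Rank sum = 3 + 9 + 1 + 6 + 11 + 10 + 2 = 42

42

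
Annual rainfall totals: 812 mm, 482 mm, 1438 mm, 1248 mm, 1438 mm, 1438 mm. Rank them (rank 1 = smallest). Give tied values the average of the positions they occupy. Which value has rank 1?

482

Sorted (ascending): 482, 812, 1248, 1438, 1438, 1438
The 3 values of 1438 occupy positions 4–6 → average rank 5.
Rank 1 → value 482.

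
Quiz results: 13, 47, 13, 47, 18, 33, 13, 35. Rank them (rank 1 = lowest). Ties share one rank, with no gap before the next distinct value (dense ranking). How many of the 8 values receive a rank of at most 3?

5

Sorted (ascending): 13, 13, 13, 18, 33, 35, 47, 47
The 3 values of 13 share dense rank 1.
The 2 values of 47 share dense rank 5.
Remaining distinct values take the next consecutive integers.
Ranks ≤ 3: {1, 1, 1, 2, 3} → 5 values.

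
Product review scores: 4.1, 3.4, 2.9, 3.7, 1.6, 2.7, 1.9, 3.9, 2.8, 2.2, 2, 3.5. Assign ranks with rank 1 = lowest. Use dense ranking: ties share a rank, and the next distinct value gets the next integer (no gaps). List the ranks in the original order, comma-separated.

Sorted (ascending): 1.6, 1.9, 2, 2.2, 2.7, 2.8, 2.9, 3.4, 3.5, 3.7, 3.9, 4.1
No ties — each value takes its position as its rank.

12, 8, 7, 10, 1, 5, 2, 11, 6, 4, 3, 9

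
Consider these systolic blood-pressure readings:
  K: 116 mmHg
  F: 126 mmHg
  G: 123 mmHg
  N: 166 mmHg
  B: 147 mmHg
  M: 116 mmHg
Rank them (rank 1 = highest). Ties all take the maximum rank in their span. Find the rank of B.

Sorted (descending): 166, 147, 126, 123, 116, 116
The 2 values of 116 occupy positions 5–6 → each gets rank 6.
B has value 147 mmHg → rank 2.

2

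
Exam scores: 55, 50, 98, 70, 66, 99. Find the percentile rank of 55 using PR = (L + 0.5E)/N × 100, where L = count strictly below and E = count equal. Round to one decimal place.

N = 6.
Strictly below 55: 1. Equal to 55: 1.
PR = (1 + 0.5·1)/6 × 100 = 25.0

25.0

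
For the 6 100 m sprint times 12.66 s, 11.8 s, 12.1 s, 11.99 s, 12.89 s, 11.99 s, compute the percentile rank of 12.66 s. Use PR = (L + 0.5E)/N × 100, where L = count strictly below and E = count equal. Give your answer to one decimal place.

75.0

N = 6.
Strictly below 12.66: 4. Equal to 12.66: 1.
PR = (4 + 0.5·1)/6 × 100 = 75.0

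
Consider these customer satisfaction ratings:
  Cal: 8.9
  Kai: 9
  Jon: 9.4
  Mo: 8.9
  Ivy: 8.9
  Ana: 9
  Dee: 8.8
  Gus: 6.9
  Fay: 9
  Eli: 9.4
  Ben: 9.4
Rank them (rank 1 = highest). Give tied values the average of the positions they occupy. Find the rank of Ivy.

8

Sorted (descending): 9.4, 9.4, 9.4, 9, 9, 9, 8.9, 8.9, 8.9, 8.8, 6.9
The 3 values of 9.4 occupy positions 1–3 → average rank 2.
The 3 values of 9 occupy positions 4–6 → average rank 5.
The 3 values of 8.9 occupy positions 7–9 → average rank 8.
Ivy has value 8.9 → rank 8.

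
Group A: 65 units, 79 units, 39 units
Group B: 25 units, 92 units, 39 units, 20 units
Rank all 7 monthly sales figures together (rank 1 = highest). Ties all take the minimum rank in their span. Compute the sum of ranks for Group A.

Sorted (descending): 92, 79, 65, 39, 39, 25, 20
The 2 values of 39 occupy positions 4–5 → each gets rank 4.
Group A values → pooled ranks: 65→3, 79→2, 39→4
Rank sum = 3 + 2 + 4 = 9

9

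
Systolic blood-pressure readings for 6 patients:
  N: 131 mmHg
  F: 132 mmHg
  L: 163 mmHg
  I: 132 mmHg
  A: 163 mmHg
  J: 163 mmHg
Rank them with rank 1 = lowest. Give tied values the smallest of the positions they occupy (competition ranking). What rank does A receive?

Sorted (ascending): 131, 132, 132, 163, 163, 163
The 2 values of 132 occupy positions 2–3 → each gets rank 2.
The 3 values of 163 occupy positions 4–6 → each gets rank 4.
A has value 163 mmHg → rank 4.

4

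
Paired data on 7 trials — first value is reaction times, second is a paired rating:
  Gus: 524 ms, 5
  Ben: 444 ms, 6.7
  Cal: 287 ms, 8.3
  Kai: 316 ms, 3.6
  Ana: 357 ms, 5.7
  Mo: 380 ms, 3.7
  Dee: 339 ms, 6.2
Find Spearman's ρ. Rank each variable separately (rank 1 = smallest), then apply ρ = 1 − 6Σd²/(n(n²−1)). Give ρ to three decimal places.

-0.179

Ranks of variable 1: 7, 6, 1, 2, 4, 5, 3
Ranks of variable 2: 3, 6, 7, 1, 4, 2, 5
d = r₁ − r₂: 4, 0, -6, 1, 0, 3, -2
d²: 16, 0, 36, 1, 0, 9, 4; Σd² = 66
ρ = 1 − 6·66/(7·48) = 1 − 396/336 = -0.179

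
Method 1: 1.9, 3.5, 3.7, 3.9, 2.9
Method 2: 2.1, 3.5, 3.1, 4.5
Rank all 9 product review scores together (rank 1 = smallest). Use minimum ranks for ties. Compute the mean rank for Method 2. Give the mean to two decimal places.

5.00

Sorted (ascending): 1.9, 2.1, 2.9, 3.1, 3.5, 3.5, 3.7, 3.9, 4.5
The 2 values of 3.5 occupy positions 5–6 → each gets rank 5.
Method 2 values → pooled ranks: 2.1→2, 3.5→5, 3.1→4, 4.5→9
Mean rank = (2 + 5 + 4 + 9) / 4 = 5.00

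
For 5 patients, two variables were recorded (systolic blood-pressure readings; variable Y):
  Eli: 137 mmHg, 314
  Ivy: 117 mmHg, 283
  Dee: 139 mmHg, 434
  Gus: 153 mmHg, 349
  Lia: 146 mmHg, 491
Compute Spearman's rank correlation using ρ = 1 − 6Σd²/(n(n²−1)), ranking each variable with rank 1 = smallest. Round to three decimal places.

Ranks of variable 1: 2, 1, 3, 5, 4
Ranks of variable 2: 2, 1, 4, 3, 5
d = r₁ − r₂: 0, 0, -1, 2, -1
d²: 0, 0, 1, 4, 1; Σd² = 6
ρ = 1 − 6·6/(5·24) = 1 − 36/120 = 0.700

0.700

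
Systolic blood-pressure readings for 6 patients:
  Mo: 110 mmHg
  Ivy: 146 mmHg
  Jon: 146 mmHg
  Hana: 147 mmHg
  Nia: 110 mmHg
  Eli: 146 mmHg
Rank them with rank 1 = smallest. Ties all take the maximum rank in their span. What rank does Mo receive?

Sorted (ascending): 110, 110, 146, 146, 146, 147
The 2 values of 110 occupy positions 1–2 → each gets rank 2.
The 3 values of 146 occupy positions 3–5 → each gets rank 5.
Mo has value 110 mmHg → rank 2.

2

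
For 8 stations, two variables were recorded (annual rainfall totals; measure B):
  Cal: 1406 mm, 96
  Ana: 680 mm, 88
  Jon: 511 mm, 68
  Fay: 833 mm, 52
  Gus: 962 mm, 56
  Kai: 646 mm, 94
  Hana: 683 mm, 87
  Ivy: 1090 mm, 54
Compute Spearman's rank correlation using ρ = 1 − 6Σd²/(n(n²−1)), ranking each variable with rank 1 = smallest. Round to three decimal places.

-0.119

Ranks of variable 1: 8, 3, 1, 5, 6, 2, 4, 7
Ranks of variable 2: 8, 6, 4, 1, 3, 7, 5, 2
d = r₁ − r₂: 0, -3, -3, 4, 3, -5, -1, 5
d²: 0, 9, 9, 16, 9, 25, 1, 25; Σd² = 94
ρ = 1 − 6·94/(8·63) = 1 − 564/504 = -0.119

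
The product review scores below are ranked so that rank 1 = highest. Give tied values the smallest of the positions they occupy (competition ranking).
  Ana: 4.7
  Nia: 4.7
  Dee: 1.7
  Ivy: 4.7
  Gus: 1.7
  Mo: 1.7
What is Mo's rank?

4

Sorted (descending): 4.7, 4.7, 4.7, 1.7, 1.7, 1.7
The 3 values of 4.7 occupy positions 1–3 → each gets rank 1.
The 3 values of 1.7 occupy positions 4–6 → each gets rank 4.
Mo has value 1.7 → rank 4.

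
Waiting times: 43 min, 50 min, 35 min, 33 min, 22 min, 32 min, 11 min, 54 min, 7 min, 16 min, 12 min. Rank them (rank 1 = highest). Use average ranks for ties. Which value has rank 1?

54

Sorted (descending): 54, 50, 43, 35, 33, 32, 22, 16, 12, 11, 7
No ties — each value takes its position as its rank.
Rank 1 → value 54.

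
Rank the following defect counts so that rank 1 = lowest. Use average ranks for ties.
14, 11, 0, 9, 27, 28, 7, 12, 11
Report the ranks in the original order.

7, 4.5, 1, 3, 8, 9, 2, 6, 4.5

Sorted (ascending): 0, 7, 9, 11, 11, 12, 14, 27, 28
The 2 values of 11 occupy positions 4–5 → average rank (4+5)/2 = 4.5.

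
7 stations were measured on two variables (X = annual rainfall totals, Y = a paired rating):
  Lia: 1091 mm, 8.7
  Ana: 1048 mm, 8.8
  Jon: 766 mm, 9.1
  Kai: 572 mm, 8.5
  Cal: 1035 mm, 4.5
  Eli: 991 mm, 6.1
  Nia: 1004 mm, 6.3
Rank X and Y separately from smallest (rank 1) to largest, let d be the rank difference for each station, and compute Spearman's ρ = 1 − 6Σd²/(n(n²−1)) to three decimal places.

0.000

Ranks of variable 1: 7, 6, 2, 1, 5, 3, 4
Ranks of variable 2: 5, 6, 7, 4, 1, 2, 3
d = r₁ − r₂: 2, 0, -5, -3, 4, 1, 1
d²: 4, 0, 25, 9, 16, 1, 1; Σd² = 56
ρ = 1 − 6·56/(7·48) = 1 − 336/336 = 0.000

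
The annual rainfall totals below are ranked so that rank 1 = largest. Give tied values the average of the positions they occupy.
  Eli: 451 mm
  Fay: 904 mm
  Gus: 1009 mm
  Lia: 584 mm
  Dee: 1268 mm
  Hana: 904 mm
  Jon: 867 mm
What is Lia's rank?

Sorted (descending): 1268, 1009, 904, 904, 867, 584, 451
The 2 values of 904 occupy positions 3–4 → average rank (3+4)/2 = 3.5.
Lia has value 584 mm → rank 6.

6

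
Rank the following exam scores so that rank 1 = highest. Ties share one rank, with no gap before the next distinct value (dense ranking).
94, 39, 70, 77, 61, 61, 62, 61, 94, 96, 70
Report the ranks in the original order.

2, 7, 4, 3, 6, 6, 5, 6, 2, 1, 4

Sorted (descending): 96, 94, 94, 77, 70, 70, 62, 61, 61, 61, 39
The 2 values of 94 share dense rank 2.
The 2 values of 70 share dense rank 4.
The 3 values of 61 share dense rank 6.
Remaining distinct values take the next consecutive integers.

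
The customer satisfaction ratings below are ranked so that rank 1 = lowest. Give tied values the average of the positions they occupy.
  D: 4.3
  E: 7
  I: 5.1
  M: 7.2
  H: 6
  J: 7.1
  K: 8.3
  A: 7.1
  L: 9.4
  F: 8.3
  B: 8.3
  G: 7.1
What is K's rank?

10

Sorted (ascending): 4.3, 5.1, 6, 7, 7.1, 7.1, 7.1, 7.2, 8.3, 8.3, 8.3, 9.4
The 3 values of 7.1 occupy positions 5–7 → average rank 6.
The 3 values of 8.3 occupy positions 9–11 → average rank 10.
K has value 8.3 → rank 10.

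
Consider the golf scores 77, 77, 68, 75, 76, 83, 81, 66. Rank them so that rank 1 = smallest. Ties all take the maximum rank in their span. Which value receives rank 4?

Sorted (ascending): 66, 68, 75, 76, 77, 77, 81, 83
The 2 values of 77 occupy positions 5–6 → each gets rank 6.
Rank 4 → value 76.

76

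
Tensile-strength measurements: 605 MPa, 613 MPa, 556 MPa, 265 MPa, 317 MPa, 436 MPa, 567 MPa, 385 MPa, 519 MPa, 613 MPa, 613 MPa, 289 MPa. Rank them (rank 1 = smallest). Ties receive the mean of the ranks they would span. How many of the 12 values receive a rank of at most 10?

Sorted (ascending): 265, 289, 317, 385, 436, 519, 556, 567, 605, 613, 613, 613
The 3 values of 613 occupy positions 10–12 → average rank 11.
Ranks ≤ 10: {1, 2, 3, 4, 5, 6, 7, 8, 9} → 9 values.

9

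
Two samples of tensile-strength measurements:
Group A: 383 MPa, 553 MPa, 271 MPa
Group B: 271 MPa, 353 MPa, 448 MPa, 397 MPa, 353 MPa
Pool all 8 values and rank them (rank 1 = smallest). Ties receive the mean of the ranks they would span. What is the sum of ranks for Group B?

21.5

Sorted (ascending): 271, 271, 353, 353, 383, 397, 448, 553
The 2 values of 271 occupy positions 1–2 → average rank (1+2)/2 = 1.5.
The 2 values of 353 occupy positions 3–4 → average rank (3+4)/2 = 3.5.
Group B values → pooled ranks: 271→1.5, 353→3.5, 448→7, 397→6, 353→3.5
Rank sum = 1.5 + 3.5 + 7 + 6 + 3.5 = 21.5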